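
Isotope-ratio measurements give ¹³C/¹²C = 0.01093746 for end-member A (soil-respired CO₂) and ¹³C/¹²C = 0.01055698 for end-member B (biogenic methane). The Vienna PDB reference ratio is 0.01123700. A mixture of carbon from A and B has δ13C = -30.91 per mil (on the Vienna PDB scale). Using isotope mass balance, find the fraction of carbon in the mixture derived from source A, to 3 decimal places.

0.874

δ_A = (0.01093746/0.01123700 − 1)×1000 = (0.973343 − 1)×1000 = -26.657 per mil
δ_B = (0.01055698/0.01123700 − 1)×1000 = (0.939484 − 1)×1000 = -60.516 per mil
f_A = (δ_mix − δ_B)/(δ_A − δ_B) = (-30.91 − (-60.516))/(-26.657 − (-60.516))
f_A = 29.606 / 33.860 = 0.8744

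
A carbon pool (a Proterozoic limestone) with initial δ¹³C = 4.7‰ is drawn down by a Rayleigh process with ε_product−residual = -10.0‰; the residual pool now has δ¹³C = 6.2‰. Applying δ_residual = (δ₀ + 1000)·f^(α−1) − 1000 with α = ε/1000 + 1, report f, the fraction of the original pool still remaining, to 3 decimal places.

α − 1 = ε/1000 = -0.0100
(δ_res + 1000)/(δ₀ + 1000) = (6.2 + 1000)/(4.7 + 1000) = 1006.2/1004.7 = 1.001493
f = 1.001493^(1/-0.0100) = exp(ln(1.001493)/-0.0100) = exp(0.00149/-0.0100)
f = exp(-0.1492) = 0.8614

0.861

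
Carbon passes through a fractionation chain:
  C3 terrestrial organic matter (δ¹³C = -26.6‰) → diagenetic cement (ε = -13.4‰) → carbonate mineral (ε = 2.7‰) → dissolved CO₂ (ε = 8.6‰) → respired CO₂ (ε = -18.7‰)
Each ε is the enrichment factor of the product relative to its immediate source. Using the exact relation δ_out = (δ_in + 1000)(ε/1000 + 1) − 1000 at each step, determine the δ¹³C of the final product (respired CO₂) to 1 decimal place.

step 1: δ = (-26.60 + 1000)·(-13.4/1000 + 1) − 1000 = -39.64‰
step 2: δ = (-39.64 + 1000)·(2.7/1000 + 1) − 1000 = -37.05‰
step 3: δ = (-37.05 + 1000)·(8.6/1000 + 1) − 1000 = -28.77‰
step 4: δ = (-28.77 + 1000)·(-18.7/1000 + 1) − 1000 = -46.93‰

-46.9‰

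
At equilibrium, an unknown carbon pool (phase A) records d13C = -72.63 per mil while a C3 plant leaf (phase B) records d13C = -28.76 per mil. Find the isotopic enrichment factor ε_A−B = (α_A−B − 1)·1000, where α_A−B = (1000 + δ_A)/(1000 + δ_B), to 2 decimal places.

-45.17 per mil

α_A−B = (1000 + -72.63) / (1000 + -28.76) = 927.37 / 971.24 = 0.954831
ε_A−B = (0.954831 − 1) × 1000 = -45.169 per mil
(The approximation ε ≈ δ_A − δ_B would give -43.87 per mil.)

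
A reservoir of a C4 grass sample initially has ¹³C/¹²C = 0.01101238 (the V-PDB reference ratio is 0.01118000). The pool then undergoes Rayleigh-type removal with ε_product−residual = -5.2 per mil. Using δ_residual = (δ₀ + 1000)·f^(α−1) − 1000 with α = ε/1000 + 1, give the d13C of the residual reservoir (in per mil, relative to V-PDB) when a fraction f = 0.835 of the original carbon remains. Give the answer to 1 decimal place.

-14.1 per mil

δ₀ = (0.01101238/0.01118000 − 1)×1000 = (0.985007 − 1)×1000 = -14.993 per mil
α − 1 = ε/1000 = -0.0052
f^(α−1) = 0.835^(-0.0052) = 1.000938
δ_res = (-14.993 + 1000) × 1.000938 − 1000 = 985.931 − 1000 = -14.07 per mil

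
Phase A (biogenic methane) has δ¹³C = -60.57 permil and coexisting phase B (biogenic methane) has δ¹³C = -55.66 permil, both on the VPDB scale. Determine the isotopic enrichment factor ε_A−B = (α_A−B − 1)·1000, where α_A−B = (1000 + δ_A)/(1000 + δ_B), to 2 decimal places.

α_A−B = (1000 + -60.57) / (1000 + -55.66) = 939.43 / 944.34 = 0.994801
ε_A−B = (0.994801 − 1) × 1000 = -5.199 permil
(The approximation ε ≈ δ_A − δ_B would give -4.91 permil.)

-5.20 permil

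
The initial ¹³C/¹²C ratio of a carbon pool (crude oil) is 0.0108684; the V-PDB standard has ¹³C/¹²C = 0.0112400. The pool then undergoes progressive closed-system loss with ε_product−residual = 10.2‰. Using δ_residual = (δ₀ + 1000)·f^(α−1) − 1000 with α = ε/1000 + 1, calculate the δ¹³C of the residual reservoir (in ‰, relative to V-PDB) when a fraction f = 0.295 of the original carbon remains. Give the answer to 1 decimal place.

δ₀ = (0.0108684/0.0112400 − 1)×1000 = (0.966940 − 1)×1000 = -33.060‰
α − 1 = ε/1000 = 0.0102
f^(α−1) = 0.295^(0.0102) = 0.987625
δ_res = (-33.060 + 1000) × 0.987625 − 1000 = 954.974 − 1000 = -45.03‰

-45.0‰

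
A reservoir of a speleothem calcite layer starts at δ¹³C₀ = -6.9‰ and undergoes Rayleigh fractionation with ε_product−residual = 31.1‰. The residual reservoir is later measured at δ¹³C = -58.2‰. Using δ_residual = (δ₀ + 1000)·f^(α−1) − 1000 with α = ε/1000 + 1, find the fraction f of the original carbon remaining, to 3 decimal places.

0.182

α − 1 = ε/1000 = 0.0311
(δ_res + 1000)/(δ₀ + 1000) = (-58.2 + 1000)/(-6.9 + 1000) = 941.8/993.1 = 0.948344
f = 0.948344^(1/0.0311) = exp(ln(0.948344)/0.0311) = exp(-0.05304/0.0311)
f = exp(-1.7054) = 0.1817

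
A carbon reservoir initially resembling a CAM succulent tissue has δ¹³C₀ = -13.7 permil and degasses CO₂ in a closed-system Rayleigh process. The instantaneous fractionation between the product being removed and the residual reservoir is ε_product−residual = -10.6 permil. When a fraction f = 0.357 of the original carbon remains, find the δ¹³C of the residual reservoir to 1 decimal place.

Rayleigh residual: δ_res = (δ₀ + 1000)·f^(α−1) − 1000
α = ε/1000 + 1 = 0.98940, so α − 1 = -0.01060
f^(α−1) = 0.357^(-0.01060) = 1.010978
δ_res = (-13.7 + 1000) × 1.010978 − 1000 = 997.128 − 1000 = -2.87 permil

-2.9 permil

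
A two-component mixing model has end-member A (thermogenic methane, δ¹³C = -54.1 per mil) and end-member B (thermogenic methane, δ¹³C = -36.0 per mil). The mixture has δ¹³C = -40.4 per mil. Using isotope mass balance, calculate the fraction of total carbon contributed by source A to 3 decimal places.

0.243

δ_mix = f_A·δ_A + (1 − f_A)·δ_B  ⇒  f_A = (δ_mix − δ_B)/(δ_A − δ_B)
f_A = (-40.4 − (-36.0)) / (-54.1 − (-36.0))
f_A = -4.4 / -18.1 = 0.2431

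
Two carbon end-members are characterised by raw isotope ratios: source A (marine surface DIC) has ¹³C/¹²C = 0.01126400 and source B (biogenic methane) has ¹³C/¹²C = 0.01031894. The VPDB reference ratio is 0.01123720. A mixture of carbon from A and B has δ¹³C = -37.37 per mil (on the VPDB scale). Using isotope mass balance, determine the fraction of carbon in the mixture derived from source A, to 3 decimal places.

δ_A = (0.01126400/0.01123720 − 1)×1000 = (1.002385 − 1)×1000 = 2.385 per mil
δ_B = (0.01031894/0.01123720 − 1)×1000 = (0.918284 − 1)×1000 = -81.716 per mil
f_A = (δ_mix − δ_B)/(δ_A − δ_B) = (-37.37 − (-81.716))/(2.385 − (-81.716))
f_A = 44.346 / 84.101 = 0.5273

0.527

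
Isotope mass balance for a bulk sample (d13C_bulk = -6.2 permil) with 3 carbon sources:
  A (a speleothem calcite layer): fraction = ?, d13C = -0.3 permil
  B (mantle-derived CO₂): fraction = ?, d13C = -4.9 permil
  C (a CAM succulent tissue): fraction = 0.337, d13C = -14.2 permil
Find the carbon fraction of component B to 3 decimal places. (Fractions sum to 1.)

Let f_B and f_A be the unknown fractions; fractions sum to 1 so f_B + f_A = 0.663.
Mass balance: Σ fᵢ·δᵢ = δ_bulk ⇒ f_B·(-4.9) + f_A·(-0.3) = -6.2 − (-4.785) = -1.415
Substitute f_A = 0.663 − f_B:
f_B·(-4.9 − -0.3) = -1.415 − 0.663×(-0.3) = -1.216
f_B = -1.216 / -4.6 = 0.2643

0.264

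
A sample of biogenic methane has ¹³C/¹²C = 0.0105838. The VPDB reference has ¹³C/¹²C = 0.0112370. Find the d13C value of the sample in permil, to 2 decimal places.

d13C = (R_sample / R_standard − 1) × 1000
R_sample / R_standard = 0.0105838 / 0.0112370 = 0.941871
d13C = (0.941871 − 1) × 1000 = -58.129 permil

-58.13 permil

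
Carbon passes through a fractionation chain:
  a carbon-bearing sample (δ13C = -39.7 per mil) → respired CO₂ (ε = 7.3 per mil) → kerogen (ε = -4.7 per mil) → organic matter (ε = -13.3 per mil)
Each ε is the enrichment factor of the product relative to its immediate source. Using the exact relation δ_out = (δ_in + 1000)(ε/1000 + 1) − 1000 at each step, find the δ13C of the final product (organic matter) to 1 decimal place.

-50.0 per mil

step 1: δ = (-39.70 + 1000)·(7.3/1000 + 1) − 1000 = -32.69 per mil
step 2: δ = (-32.69 + 1000)·(-4.7/1000 + 1) − 1000 = -37.24 per mil
step 3: δ = (-37.24 + 1000)·(-13.3/1000 + 1) − 1000 = -50.04 per mil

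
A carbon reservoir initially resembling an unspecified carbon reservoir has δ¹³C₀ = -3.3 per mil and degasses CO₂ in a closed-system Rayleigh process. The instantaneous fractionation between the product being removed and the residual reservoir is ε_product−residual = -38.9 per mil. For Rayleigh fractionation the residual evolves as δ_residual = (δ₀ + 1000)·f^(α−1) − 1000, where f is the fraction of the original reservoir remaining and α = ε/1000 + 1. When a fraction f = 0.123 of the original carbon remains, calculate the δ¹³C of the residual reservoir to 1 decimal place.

81.4 per mil

Rayleigh residual: δ_res = (δ₀ + 1000)·f^(α−1) − 1000
α = ε/1000 + 1 = 0.96110, so α − 1 = -0.03890
f^(α−1) = 0.123^(-0.03890) = 1.084932
δ_res = (-3.3 + 1000) × 1.084932 − 1000 = 1081.352 − 1000 = 81.35 per mil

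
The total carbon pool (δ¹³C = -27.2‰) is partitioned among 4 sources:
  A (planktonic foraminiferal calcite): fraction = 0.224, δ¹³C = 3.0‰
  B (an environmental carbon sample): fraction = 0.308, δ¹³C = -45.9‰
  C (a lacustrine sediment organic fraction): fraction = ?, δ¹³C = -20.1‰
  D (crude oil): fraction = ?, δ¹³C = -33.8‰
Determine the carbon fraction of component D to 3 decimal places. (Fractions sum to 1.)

0.316

Let f_D and f_C be the unknown fractions; fractions sum to 1 so f_D + f_C = 0.468.
Mass balance: Σ fᵢ·δᵢ = δ_bulk ⇒ f_D·(-33.8) + f_C·(-20.1) = -27.2 − (-13.465) = -13.735
Substitute f_C = 0.468 − f_D:
f_D·(-33.8 − -20.1) = -13.735 − 0.468×(-20.1) = -4.328
f_D = -4.328 / -13.7 = 0.3159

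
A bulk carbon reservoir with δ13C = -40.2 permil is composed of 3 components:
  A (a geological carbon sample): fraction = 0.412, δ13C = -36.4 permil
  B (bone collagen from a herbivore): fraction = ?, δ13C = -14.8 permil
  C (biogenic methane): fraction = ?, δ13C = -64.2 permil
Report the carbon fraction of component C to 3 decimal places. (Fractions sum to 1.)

Let f_C and f_B be the unknown fractions; fractions sum to 1 so f_C + f_B = 0.588.
Mass balance: Σ fᵢ·δᵢ = δ_bulk ⇒ f_C·(-64.2) + f_B·(-14.8) = -40.2 − (-14.997) = -25.203
Substitute f_B = 0.588 − f_C:
f_C·(-64.2 − -14.8) = -25.203 − 0.588×(-14.8) = -16.501
f_C = -16.501 / -49.4 = 0.3340

0.334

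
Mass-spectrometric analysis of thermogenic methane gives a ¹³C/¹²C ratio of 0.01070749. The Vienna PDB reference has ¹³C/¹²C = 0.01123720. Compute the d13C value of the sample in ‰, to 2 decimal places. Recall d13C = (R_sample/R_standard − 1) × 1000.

d13C = (R_sample / R_standard − 1) × 1000
R_sample / R_standard = 0.01070749 / 0.01123720 = 0.952861
d13C = (0.952861 − 1) × 1000 = -47.139‰

-47.14‰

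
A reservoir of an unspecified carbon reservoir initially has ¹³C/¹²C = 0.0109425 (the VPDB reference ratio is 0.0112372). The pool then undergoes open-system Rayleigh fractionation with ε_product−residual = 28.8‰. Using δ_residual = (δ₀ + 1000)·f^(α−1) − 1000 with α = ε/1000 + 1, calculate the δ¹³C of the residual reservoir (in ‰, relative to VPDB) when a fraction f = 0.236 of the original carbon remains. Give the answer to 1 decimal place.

δ₀ = (0.0109425/0.0112372 − 1)×1000 = (0.973775 − 1)×1000 = -26.225‰
α − 1 = ε/1000 = 0.0288
f^(α−1) = 0.236^(0.0288) = 0.959268
δ_res = (-26.225 + 1000) × 0.959268 − 1000 = 934.111 − 1000 = -65.89‰

-65.9‰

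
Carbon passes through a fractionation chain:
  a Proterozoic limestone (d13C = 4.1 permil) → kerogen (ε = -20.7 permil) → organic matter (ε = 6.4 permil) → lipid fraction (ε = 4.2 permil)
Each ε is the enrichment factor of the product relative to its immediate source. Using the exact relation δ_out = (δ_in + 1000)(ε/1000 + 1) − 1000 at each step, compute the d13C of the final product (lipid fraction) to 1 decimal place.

-6.2 permil

step 1: δ = (4.10 + 1000)·(-20.7/1000 + 1) − 1000 = -16.68 permil
step 2: δ = (-16.68 + 1000)·(6.4/1000 + 1) − 1000 = -10.39 permil
step 3: δ = (-10.39 + 1000)·(4.2/1000 + 1) − 1000 = -6.24 permil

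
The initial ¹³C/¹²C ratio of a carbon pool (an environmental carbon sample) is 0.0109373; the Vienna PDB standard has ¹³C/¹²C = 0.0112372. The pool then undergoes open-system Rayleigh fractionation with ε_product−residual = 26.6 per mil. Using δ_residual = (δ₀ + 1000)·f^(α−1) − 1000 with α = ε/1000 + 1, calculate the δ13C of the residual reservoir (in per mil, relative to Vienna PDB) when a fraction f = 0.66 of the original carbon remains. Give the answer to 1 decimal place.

-37.4 per mil

δ₀ = (0.0109373/0.0112372 − 1)×1000 = (0.973312 − 1)×1000 = -26.688 per mil
α − 1 = ε/1000 = 0.0266
f^(α−1) = 0.66^(0.0266) = 0.989008
δ_res = (-26.688 + 1000) × 0.989008 − 1000 = 962.613 − 1000 = -37.39 per mil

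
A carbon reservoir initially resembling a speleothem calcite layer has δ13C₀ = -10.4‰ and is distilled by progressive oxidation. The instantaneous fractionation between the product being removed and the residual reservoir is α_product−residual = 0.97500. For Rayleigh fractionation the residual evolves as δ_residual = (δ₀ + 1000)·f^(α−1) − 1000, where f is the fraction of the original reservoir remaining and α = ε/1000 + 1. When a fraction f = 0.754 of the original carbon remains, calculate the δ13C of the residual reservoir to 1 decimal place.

Rayleigh residual: δ_res = (δ₀ + 1000)·f^(α−1) − 1000
α − 1 = -0.02500
f^(α−1) = 0.754^(-0.02500) = 1.007084
δ_res = (-10.4 + 1000) × 1.007084 − 1000 = 996.610 − 1000 = -3.39‰

-3.4‰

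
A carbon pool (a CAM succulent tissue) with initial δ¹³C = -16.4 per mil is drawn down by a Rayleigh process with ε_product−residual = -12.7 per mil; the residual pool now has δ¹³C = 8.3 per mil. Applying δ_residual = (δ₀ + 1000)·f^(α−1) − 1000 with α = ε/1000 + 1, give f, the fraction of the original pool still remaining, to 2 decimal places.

α − 1 = ε/1000 = -0.0127
(δ_res + 1000)/(δ₀ + 1000) = (8.3 + 1000)/(-16.4 + 1000) = 1008.3/983.6 = 1.025112
f = 1.025112^(1/-0.0127) = exp(ln(1.025112)/-0.0127) = exp(0.02480/-0.0127)
f = exp(-1.9529) = 0.1419

0.14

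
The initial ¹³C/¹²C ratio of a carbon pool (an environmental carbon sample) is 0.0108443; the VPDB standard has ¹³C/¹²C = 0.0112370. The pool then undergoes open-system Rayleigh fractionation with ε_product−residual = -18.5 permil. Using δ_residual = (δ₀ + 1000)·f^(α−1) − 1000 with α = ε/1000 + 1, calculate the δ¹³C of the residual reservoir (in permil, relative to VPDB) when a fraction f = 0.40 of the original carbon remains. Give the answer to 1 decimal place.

-18.4 permil

δ₀ = (0.0108443/0.0112370 − 1)×1000 = (0.965053 − 1)×1000 = -34.947 permil
α − 1 = ε/1000 = -0.0185
f^(α−1) = 0.40^(-0.0185) = 1.017096
δ_res = (-34.947 + 1000) × 1.017096 − 1000 = 981.551 − 1000 = -18.45 permil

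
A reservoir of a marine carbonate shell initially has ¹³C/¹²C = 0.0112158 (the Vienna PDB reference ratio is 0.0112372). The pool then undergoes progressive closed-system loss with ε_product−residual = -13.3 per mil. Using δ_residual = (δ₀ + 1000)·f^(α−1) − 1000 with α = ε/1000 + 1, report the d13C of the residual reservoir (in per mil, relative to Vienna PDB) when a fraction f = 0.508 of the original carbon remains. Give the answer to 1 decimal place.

7.1 per mil

δ₀ = (0.0112158/0.0112372 − 1)×1000 = (0.998096 − 1)×1000 = -1.904 per mil
α − 1 = ε/1000 = -0.0133
f^(α−1) = 0.508^(-0.0133) = 1.009048
δ_res = (-1.904 + 1000) × 1.009048 − 1000 = 1007.127 − 1000 = 7.13 per mil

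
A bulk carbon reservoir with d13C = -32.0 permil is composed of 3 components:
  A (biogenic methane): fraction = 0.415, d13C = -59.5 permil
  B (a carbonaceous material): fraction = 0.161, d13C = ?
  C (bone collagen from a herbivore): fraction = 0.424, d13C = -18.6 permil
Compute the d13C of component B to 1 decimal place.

Isotope mass balance: δ_bulk = Σ fᵢ·δᵢ.
-32.0 = 0.415×(-59.5) + 0.161×δ_B + 0.424×(-18.6)
0.161·δ_B = -32.0 − (-32.579) = 0.579
δ_B = 0.579 / 0.161 = 3.60 permil

3.6 permil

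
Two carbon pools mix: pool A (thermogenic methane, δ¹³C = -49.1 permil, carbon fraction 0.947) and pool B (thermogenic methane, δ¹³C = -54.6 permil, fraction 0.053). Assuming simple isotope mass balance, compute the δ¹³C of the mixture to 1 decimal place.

δ_mix = f_A·δ_A + f_B·δ_B
δ_mix = 0.947 × (-49.1) + 0.053 × (-54.6)
δ_mix = -46.50 + -2.89 = -49.39 permil

-49.4 permil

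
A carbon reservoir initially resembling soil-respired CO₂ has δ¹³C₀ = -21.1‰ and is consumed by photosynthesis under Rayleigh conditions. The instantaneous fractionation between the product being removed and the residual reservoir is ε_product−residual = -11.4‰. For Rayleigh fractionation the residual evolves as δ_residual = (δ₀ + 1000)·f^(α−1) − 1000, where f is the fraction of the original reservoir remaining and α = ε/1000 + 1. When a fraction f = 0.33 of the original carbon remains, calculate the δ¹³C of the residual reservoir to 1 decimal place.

-8.6‰

Rayleigh residual: δ_res = (δ₀ + 1000)·f^(α−1) − 1000
α = ε/1000 + 1 = 0.98860, so α − 1 = -0.01140
f^(α−1) = 0.33^(-0.01140) = 1.012719
δ_res = (-21.1 + 1000) × 1.012719 − 1000 = 991.351 − 1000 = -8.65‰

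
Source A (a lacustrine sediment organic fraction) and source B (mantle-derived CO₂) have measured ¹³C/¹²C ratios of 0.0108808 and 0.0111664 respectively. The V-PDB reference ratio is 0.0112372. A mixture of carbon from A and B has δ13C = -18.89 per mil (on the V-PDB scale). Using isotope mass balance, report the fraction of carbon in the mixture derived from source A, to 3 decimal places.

δ_A = (0.0108808/0.0112372 − 1)×1000 = (0.968284 − 1)×1000 = -31.716 per mil
δ_B = (0.0111664/0.0112372 − 1)×1000 = (0.993699 − 1)×1000 = -6.301 per mil
f_A = (δ_mix − δ_B)/(δ_A − δ_B) = (-18.89 − (-6.301))/(-31.716 − (-6.301))
f_A = -12.589 / -25.416 = 0.4953

0.495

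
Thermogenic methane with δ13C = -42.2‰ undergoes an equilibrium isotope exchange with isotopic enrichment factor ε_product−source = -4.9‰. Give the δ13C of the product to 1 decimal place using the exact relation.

-46.9‰

Exactly, δ_product = (δ_source + 1000)·(ε/1000 + 1) − 1000.
δ_product = (-42.2 + 1000) × (-4.9/1000 + 1) − 1000
δ_product = -46.89‰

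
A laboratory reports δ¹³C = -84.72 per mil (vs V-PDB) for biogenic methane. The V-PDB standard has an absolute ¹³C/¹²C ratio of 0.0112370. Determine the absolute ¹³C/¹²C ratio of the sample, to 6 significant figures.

0.0102850

R_sample = R_standard × (δ¹³C/1000 + 1)
R_sample = 0.0112370 × (-84.72/1000 + 1) = 0.0112370 × 0.915280
R_sample = 0.0102850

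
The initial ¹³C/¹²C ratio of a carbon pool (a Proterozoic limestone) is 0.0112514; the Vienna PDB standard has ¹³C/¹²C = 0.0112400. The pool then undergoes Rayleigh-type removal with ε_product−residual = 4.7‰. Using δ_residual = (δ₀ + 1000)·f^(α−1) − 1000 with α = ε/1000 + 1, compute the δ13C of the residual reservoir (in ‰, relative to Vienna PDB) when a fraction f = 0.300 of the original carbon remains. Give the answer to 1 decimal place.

-4.6‰

δ₀ = (0.0112514/0.0112400 − 1)×1000 = (1.001014 − 1)×1000 = 1.014‰
α − 1 = ε/1000 = 0.0047
f^(α−1) = 0.300^(0.0047) = 0.994357
δ_res = (1.014 + 1000) × 0.994357 − 1000 = 995.366 − 1000 = -4.63‰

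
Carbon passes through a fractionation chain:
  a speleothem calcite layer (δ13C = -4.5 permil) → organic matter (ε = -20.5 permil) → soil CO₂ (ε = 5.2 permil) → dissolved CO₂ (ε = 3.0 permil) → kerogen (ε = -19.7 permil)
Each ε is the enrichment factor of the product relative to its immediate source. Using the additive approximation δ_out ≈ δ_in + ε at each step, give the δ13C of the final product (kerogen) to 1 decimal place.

step 1: δ ≈ -4.5 + (-20.5) = -25.0 permil
step 2: δ ≈ -25.0 + (5.2) = -19.8 permil
step 3: δ ≈ -19.8 + (3.0) = -16.8 permil
step 4: δ ≈ -16.8 + (-19.7) = -36.5 permil

-36.5 permil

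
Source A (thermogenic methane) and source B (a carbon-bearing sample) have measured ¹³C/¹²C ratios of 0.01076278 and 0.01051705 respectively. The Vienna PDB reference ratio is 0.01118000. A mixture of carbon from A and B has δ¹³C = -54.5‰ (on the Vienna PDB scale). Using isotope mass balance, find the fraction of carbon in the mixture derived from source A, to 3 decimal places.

δ_A = (0.01076278/0.01118000 − 1)×1000 = (0.962682 − 1)×1000 = -37.318‰
δ_B = (0.01051705/0.01118000 − 1)×1000 = (0.940702 − 1)×1000 = -59.298‰
f_A = (δ_mix − δ_B)/(δ_A − δ_B) = (-54.5 − (-59.298))/(-37.318 − (-59.298))
f_A = 4.798 / 21.979 = 0.2183

0.218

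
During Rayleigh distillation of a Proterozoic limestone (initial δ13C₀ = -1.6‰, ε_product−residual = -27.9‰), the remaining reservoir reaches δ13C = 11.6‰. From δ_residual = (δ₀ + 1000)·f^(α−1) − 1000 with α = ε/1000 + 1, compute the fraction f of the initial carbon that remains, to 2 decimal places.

0.62

α − 1 = ε/1000 = -0.0279
(δ_res + 1000)/(δ₀ + 1000) = (11.6 + 1000)/(-1.6 + 1000) = 1011.6/998.4 = 1.013221
f = 1.013221^(1/-0.0279) = exp(ln(1.013221)/-0.0279) = exp(0.01313/-0.0279)
f = exp(-0.4708) = 0.6245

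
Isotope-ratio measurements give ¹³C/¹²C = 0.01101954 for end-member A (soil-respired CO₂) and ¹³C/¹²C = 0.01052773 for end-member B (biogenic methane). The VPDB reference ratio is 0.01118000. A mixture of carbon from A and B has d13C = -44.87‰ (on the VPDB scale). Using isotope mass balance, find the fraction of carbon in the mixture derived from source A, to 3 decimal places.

0.306

δ_A = (0.01101954/0.01118000 − 1)×1000 = (0.985648 − 1)×1000 = -14.352‰
δ_B = (0.01052773/0.01118000 − 1)×1000 = (0.941657 − 1)×1000 = -58.343‰
f_A = (δ_mix − δ_B)/(δ_A − δ_B) = (-44.87 − (-58.343))/(-14.352 − (-58.343))
f_A = 13.473 / 43.990 = 0.3063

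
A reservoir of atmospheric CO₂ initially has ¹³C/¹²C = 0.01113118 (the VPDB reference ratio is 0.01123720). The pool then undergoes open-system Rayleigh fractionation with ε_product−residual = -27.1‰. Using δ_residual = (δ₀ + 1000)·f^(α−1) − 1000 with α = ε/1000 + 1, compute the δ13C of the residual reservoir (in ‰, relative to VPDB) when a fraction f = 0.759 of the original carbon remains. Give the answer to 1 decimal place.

δ₀ = (0.01113118/0.01123720 − 1)×1000 = (0.990565 − 1)×1000 = -9.435‰
α − 1 = ε/1000 = -0.0271
f^(α−1) = 0.759^(-0.0271) = 1.007501
δ_res = (-9.435 + 1000) × 1.007501 − 1000 = 997.995 − 1000 = -2.00‰

-2.0‰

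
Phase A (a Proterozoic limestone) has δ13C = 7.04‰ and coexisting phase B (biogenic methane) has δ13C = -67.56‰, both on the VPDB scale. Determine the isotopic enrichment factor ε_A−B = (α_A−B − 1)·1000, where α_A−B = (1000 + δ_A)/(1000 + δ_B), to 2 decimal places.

α_A−B = (1000 + 7.04) / (1000 + -67.56) = 1007.04 / 932.44 = 1.080005
ε_A−B = (1.080005 − 1) × 1000 = 80.005‰
(The approximation ε ≈ δ_A − δ_B would give 74.60‰.)

80.01‰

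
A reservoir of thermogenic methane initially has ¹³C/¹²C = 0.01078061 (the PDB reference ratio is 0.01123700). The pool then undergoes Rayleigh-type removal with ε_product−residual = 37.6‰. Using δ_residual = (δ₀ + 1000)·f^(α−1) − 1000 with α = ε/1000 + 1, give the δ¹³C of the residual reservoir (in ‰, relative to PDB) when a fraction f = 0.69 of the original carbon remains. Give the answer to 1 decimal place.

-53.9‰

δ₀ = (0.01078061/0.01123700 − 1)×1000 = (0.959385 − 1)×1000 = -40.615‰
α − 1 = ε/1000 = 0.0376
f^(α−1) = 0.69^(0.0376) = 0.986145
δ_res = (-40.615 + 1000) × 0.986145 − 1000 = 946.093 − 1000 = -53.91‰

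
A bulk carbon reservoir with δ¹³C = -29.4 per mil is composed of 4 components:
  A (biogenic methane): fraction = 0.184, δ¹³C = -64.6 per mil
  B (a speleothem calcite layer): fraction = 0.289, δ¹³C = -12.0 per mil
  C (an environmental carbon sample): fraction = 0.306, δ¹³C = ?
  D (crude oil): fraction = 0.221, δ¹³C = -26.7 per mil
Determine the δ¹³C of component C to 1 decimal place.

Isotope mass balance: δ_bulk = Σ fᵢ·δᵢ.
-29.4 = 0.184×(-64.6) + 0.289×(-12.0) + 0.306×δ_C + 0.221×(-26.7)
0.306·δ_C = -29.4 − (-21.255) = -8.145
δ_C = -8.145 / 0.306 = -26.62 per mil

-26.6 per mil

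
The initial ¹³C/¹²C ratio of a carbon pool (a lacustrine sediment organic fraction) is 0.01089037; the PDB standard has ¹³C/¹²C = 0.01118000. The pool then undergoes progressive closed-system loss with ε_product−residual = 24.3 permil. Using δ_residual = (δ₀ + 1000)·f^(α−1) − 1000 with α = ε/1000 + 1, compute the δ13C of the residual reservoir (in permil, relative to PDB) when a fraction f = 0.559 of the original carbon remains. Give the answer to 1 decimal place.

δ₀ = (0.01089037/0.01118000 − 1)×1000 = (0.974094 − 1)×1000 = -25.906 permil
α − 1 = ε/1000 = 0.0243
f^(α−1) = 0.559^(0.0243) = 0.985966
δ_res = (-25.906 + 1000) × 0.985966 − 1000 = 960.424 − 1000 = -39.58 permil

-39.6 permil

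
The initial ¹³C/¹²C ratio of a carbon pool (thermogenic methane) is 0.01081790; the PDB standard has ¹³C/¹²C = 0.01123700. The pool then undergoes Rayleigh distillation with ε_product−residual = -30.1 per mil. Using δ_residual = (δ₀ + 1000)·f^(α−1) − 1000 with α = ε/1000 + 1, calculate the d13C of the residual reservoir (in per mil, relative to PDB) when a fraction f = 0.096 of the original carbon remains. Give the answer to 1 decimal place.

δ₀ = (0.01081790/0.01123700 − 1)×1000 = (0.962704 − 1)×1000 = -37.296 per mil
α − 1 = ε/1000 = -0.0301
f^(α−1) = 0.096^(-0.0301) = 1.073084
δ_res = (-37.296 + 1000) × 1.073084 − 1000 = 1033.062 − 1000 = 33.06 per mil

33.1 per mil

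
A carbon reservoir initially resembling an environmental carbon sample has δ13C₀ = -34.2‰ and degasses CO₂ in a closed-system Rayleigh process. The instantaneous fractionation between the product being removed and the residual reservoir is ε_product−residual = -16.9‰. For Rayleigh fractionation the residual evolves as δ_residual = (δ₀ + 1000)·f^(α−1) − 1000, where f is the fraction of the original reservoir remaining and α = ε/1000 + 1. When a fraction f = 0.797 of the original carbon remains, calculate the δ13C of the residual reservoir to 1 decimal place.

-30.5‰

Rayleigh residual: δ_res = (δ₀ + 1000)·f^(α−1) − 1000
α = ε/1000 + 1 = 0.98310, so α − 1 = -0.01690
f^(α−1) = 0.797^(-0.01690) = 1.003842
δ_res = (-34.2 + 1000) × 1.003842 − 1000 = 969.511 − 1000 = -30.49‰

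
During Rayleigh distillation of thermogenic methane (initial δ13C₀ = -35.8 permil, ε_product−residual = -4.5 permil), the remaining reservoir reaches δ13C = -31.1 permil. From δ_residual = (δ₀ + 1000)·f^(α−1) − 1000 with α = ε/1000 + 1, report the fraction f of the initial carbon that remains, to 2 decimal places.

0.34

α − 1 = ε/1000 = -0.0045
(δ_res + 1000)/(δ₀ + 1000) = (-31.1 + 1000)/(-35.8 + 1000) = 968.9/964.2 = 1.004875
f = 1.004875^(1/-0.0045) = exp(ln(1.004875)/-0.0045) = exp(0.00486/-0.0045)
f = exp(-1.0806) = 0.3394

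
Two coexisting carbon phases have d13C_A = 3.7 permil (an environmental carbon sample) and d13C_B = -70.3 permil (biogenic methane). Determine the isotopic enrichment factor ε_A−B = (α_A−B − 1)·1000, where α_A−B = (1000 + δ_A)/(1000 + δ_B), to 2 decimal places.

79.60 permil

α_A−B = (1000 + 3.7) / (1000 + -70.3) = 1003.7 / 929.7 = 1.079596
ε_A−B = (1.079596 − 1) × 1000 = 79.596 permil
(The approximation ε ≈ δ_A − δ_B would give 74.0 permil.)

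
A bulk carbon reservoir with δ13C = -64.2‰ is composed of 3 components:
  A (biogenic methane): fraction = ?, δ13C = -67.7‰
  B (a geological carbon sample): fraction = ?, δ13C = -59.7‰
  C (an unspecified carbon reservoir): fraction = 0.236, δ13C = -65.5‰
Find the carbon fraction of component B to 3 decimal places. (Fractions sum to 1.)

Let f_B and f_A be the unknown fractions; fractions sum to 1 so f_B + f_A = 0.764.
Mass balance: Σ fᵢ·δᵢ = δ_bulk ⇒ f_B·(-59.7) + f_A·(-67.7) = -64.2 − (-15.458) = -48.742
Substitute f_A = 0.764 − f_B:
f_B·(-59.7 − -67.7) = -48.742 − 0.764×(-67.7) = 2.981
f_B = 2.981 / 8.0 = 0.3726

0.373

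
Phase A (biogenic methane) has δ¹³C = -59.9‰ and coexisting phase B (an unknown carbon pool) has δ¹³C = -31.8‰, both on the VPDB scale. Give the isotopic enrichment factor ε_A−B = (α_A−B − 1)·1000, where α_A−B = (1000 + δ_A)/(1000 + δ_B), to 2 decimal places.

-29.02‰

α_A−B = (1000 + -59.9) / (1000 + -31.8) = 940.1 / 968.2 = 0.970977
ε_A−B = (0.970977 − 1) × 1000 = -29.023‰
(The approximation ε ≈ δ_A − δ_B would give -28.1‰.)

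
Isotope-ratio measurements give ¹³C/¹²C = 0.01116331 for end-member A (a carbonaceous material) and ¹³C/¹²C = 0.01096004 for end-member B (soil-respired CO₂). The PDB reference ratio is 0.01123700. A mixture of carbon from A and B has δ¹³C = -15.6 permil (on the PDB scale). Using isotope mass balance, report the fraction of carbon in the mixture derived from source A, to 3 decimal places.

δ_A = (0.01116331/0.01123700 − 1)×1000 = (0.993442 − 1)×1000 = -6.558 permil
δ_B = (0.01096004/0.01123700 − 1)×1000 = (0.975353 − 1)×1000 = -24.647 permil
f_A = (δ_mix − δ_B)/(δ_A − δ_B) = (-15.6 − (-24.647))/(-6.558 − (-24.647))
f_A = 9.047 / 18.089 = 0.5001

0.500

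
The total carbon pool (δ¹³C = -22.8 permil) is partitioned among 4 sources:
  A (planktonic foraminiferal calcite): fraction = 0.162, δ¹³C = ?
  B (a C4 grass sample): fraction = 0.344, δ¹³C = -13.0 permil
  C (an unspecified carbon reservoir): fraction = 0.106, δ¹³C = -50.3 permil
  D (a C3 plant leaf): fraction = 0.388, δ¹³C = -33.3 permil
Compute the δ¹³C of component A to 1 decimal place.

Isotope mass balance: δ_bulk = Σ fᵢ·δᵢ.
-22.8 = 0.162×δ_A + 0.344×(-13.0) + 0.106×(-50.3) + 0.388×(-33.3)
0.162·δ_A = -22.8 − (-22.724) = -0.076
δ_A = -0.076 / 0.162 = -0.47 permil

-0.5 permil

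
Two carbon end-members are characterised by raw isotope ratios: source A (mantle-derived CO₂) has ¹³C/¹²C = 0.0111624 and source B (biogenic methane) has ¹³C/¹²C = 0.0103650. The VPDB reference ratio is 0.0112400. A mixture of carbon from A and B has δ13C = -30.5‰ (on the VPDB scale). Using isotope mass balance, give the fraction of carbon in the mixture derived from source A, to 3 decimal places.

0.667

δ_A = (0.0111624/0.0112400 − 1)×1000 = (0.993096 − 1)×1000 = -6.904‰
δ_B = (0.0103650/0.0112400 − 1)×1000 = (0.922153 − 1)×1000 = -77.847‰
f_A = (δ_mix − δ_B)/(δ_A − δ_B) = (-30.5 − (-77.847))/(-6.904 − (-77.847))
f_A = 47.347 / 70.943 = 0.6674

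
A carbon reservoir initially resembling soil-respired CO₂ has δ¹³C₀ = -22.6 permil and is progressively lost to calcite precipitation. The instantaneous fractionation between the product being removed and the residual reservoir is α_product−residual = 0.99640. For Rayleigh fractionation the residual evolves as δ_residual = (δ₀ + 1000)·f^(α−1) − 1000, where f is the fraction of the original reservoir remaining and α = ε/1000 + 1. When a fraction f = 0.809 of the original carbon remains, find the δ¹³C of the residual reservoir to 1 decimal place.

Rayleigh residual: δ_res = (δ₀ + 1000)·f^(α−1) − 1000
α − 1 = -0.00360
f^(α−1) = 0.809^(-0.00360) = 1.000763
δ_res = (-22.6 + 1000) × 1.000763 − 1000 = 978.146 − 1000 = -21.85 permil

-21.9 permil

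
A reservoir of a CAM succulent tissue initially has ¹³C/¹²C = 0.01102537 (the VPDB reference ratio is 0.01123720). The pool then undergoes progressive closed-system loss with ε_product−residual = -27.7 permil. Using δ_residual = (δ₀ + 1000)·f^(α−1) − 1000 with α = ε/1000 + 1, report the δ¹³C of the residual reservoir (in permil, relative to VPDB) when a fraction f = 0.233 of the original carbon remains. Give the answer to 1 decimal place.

δ₀ = (0.01102537/0.01123720 − 1)×1000 = (0.981149 − 1)×1000 = -18.851 permil
α − 1 = ε/1000 = -0.0277
f^(α−1) = 0.233^(-0.0277) = 1.041176
δ_res = (-18.851 + 1000) × 1.041176 − 1000 = 1021.549 − 1000 = 21.55 permil

21.5 permil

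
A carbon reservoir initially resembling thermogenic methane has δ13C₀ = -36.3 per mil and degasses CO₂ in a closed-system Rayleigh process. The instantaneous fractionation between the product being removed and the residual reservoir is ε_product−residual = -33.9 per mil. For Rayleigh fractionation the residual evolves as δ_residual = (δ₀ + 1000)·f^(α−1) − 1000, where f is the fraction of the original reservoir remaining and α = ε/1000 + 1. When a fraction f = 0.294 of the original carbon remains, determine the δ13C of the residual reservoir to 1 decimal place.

4.5 per mil

Rayleigh residual: δ_res = (δ₀ + 1000)·f^(α−1) − 1000
α = ε/1000 + 1 = 0.96610, so α − 1 = -0.03390
f^(α−1) = 0.294^(-0.03390) = 1.042373
δ_res = (-36.3 + 1000) × 1.042373 − 1000 = 1004.535 − 1000 = 4.53 per mil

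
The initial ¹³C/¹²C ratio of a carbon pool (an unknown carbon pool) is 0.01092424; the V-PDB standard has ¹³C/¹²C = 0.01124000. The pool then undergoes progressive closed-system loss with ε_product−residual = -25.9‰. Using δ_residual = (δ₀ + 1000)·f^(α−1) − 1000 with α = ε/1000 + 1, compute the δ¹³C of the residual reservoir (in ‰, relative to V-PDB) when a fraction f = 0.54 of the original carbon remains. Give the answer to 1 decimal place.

-12.5‰

δ₀ = (0.01092424/0.01124000 − 1)×1000 = (0.971907 − 1)×1000 = -28.093‰
α − 1 = ε/1000 = -0.0259
f^(α−1) = 0.54^(-0.0259) = 1.016087
δ_res = (-28.093 + 1000) × 1.016087 − 1000 = 987.543 − 1000 = -12.46‰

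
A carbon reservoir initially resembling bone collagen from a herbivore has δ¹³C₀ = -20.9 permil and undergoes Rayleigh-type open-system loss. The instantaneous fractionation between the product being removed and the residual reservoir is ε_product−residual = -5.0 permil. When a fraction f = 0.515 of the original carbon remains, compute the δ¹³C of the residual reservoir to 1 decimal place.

Rayleigh residual: δ_res = (δ₀ + 1000)·f^(α−1) − 1000
α = ε/1000 + 1 = 0.99500, so α − 1 = -0.00500
f^(α−1) = 0.515^(-0.00500) = 1.003323
δ_res = (-20.9 + 1000) × 1.003323 − 1000 = 982.354 − 1000 = -17.65 permil

-17.6 permil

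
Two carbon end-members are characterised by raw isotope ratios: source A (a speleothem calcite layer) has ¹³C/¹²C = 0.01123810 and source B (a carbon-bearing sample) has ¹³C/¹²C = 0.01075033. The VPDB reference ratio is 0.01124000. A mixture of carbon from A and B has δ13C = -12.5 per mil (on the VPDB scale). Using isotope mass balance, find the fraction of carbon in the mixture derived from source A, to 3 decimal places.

δ_A = (0.01123810/0.01124000 − 1)×1000 = (0.999831 − 1)×1000 = -0.169 per mil
δ_B = (0.01075033/0.01124000 − 1)×1000 = (0.956435 − 1)×1000 = -43.565 per mil
f_A = (δ_mix − δ_B)/(δ_A − δ_B) = (-12.5 − (-43.565))/(-0.169 − (-43.565))
f_A = 31.065 / 43.396 = 0.7158

0.716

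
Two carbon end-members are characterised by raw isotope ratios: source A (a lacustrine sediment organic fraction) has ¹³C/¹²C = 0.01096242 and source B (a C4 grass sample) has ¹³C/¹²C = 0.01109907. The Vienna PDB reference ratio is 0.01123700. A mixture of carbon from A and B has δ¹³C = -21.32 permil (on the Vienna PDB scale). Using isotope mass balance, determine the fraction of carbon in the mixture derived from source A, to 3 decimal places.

0.744

δ_A = (0.01096242/0.01123700 − 1)×1000 = (0.975565 − 1)×1000 = -24.435 permil
δ_B = (0.01109907/0.01123700 − 1)×1000 = (0.987725 − 1)×1000 = -12.275 permil
f_A = (δ_mix − δ_B)/(δ_A − δ_B) = (-21.32 − (-12.275))/(-24.435 − (-12.275))
f_A = -9.045 / -12.161 = 0.7438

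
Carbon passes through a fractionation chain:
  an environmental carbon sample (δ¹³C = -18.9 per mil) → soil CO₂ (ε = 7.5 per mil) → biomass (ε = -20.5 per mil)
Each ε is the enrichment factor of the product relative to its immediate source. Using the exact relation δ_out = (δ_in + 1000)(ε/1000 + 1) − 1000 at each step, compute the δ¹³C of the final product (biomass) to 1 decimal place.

step 1: δ = (-18.90 + 1000)·(7.5/1000 + 1) − 1000 = -11.54 per mil
step 2: δ = (-11.54 + 1000)·(-20.5/1000 + 1) − 1000 = -31.81 per mil

-31.8 per mil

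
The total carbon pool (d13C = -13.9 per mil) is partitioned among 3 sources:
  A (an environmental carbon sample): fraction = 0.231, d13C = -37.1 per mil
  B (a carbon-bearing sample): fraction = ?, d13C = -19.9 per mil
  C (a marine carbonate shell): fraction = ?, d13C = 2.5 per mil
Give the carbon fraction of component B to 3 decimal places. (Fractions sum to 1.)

0.324

Let f_B and f_C be the unknown fractions; fractions sum to 1 so f_B + f_C = 0.769.
Mass balance: Σ fᵢ·δᵢ = δ_bulk ⇒ f_B·(-19.9) + f_C·(2.5) = -13.9 − (-8.570) = -5.330
Substitute f_C = 0.769 − f_B:
f_B·(-19.9 − 2.5) = -5.330 − 0.769×(2.5) = -7.252
f_B = -7.252 / -22.4 = 0.3238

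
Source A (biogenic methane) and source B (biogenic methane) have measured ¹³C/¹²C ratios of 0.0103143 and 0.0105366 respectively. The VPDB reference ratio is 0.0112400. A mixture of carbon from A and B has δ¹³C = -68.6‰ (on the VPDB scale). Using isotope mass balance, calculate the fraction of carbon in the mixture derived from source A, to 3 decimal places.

0.304

δ_A = (0.0103143/0.0112400 − 1)×1000 = (0.917642 − 1)×1000 = -82.358‰
δ_B = (0.0105366/0.0112400 − 1)×1000 = (0.937420 − 1)×1000 = -62.580‰
f_A = (δ_mix − δ_B)/(δ_A − δ_B) = (-68.6 − (-62.580))/(-82.358 − (-62.580))
f_A = -6.020 / -19.778 = 0.3044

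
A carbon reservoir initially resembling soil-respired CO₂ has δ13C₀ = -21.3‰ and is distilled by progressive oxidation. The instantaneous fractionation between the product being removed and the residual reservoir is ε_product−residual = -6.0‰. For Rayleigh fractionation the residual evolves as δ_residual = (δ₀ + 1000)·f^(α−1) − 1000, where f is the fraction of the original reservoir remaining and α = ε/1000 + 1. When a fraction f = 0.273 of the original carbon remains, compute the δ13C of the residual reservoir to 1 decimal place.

-13.6‰

Rayleigh residual: δ_res = (δ₀ + 1000)·f^(α−1) − 1000
α = ε/1000 + 1 = 0.99400, so α − 1 = -0.00600
f^(α−1) = 0.273^(-0.00600) = 1.007820
δ_res = (-21.3 + 1000) × 1.007820 − 1000 = 986.354 − 1000 = -13.65‰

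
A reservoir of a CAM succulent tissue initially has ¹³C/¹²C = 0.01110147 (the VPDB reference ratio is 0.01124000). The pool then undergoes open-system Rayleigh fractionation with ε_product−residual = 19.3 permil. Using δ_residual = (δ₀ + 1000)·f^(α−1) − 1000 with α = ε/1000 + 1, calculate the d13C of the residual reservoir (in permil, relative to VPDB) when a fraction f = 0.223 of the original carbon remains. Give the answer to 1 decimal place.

δ₀ = (0.01110147/0.01124000 − 1)×1000 = (0.987675 − 1)×1000 = -12.325 permil
α − 1 = ε/1000 = 0.0193
f^(α−1) = 0.223^(0.0193) = 0.971454
δ_res = (-12.325 + 1000) × 0.971454 − 1000 = 959.481 − 1000 = -40.52 permil

-40.5 permil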